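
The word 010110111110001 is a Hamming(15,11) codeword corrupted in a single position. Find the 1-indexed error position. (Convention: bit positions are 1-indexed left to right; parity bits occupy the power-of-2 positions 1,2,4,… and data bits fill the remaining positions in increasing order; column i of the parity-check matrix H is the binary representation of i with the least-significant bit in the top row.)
Syndrome s = H · r^T (mod 2), r = 010110111110001:
  s[0] = (101010101010101)·(010110111110001) mod 2 = 0+0+0+0+1+0+1+0+1+0+1+0+0+0+1 mod 2 = 1
  s[1] = (011001100110011)·(010110111110001) mod 2 = 0+1+0+0+0+0+1+0+0+1+1+0+0+0+1 mod 2 = 1
  s[2] = (000111100001111)·(010110111110001) mod 2 = 0+0+0+1+1+0+1+0+0+0+0+0+0+0+1 mod 2 = 0
  s[3] = (000000011111111)·(010110111110001) mod 2 = 0+0+0+0+0+0+0+1+1+1+1+0+0+0+1 mod 2 = 1
Syndrome = 1101
Column i of H is the binary representation of i, so the syndrome is the binary index of the flipped bit.
Read s = 1101 with s[0] as LSB: 1·2^0 + 1·2^1 + 0·2^2 + 1·2^3 = 11.
Error is at bit position 11.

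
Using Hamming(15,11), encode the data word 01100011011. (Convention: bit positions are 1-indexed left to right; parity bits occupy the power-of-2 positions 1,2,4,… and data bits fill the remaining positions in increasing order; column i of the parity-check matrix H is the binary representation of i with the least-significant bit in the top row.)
Codeword c = d · G (mod 2), d = 01100011011:
  c[0] = d·G[:,0] = (01100011011)·(11011010101) mod 2 = 0+1+0+0+0+0+1+0+0+0+1 mod 2 = 1
  c[1] = d·G[:,1] = (01100011011)·(10110110011) mod 2 = 0+0+1+0+0+0+1+0+0+1+1 mod 2 = 0
  c[2] = d·G[:,2] = (01100011011)·(10000000000) mod 2 = 0+0+0+0+0+0+0+0+0+0+0 mod 2 = 0
  c[3] = d·G[:,3] = (01100011011)·(01110001111) mod 2 = 0+1+1+0+0+0+0+1+0+1+1 mod 2 = 1
  c[4] = d·G[:,4] = (01100011011)·(01000000000) mod 2 = 0+1+0+0+0+0+0+0+0+0+0 mod 2 = 1
  c[5] = d·G[:,5] = (01100011011)·(00100000000) mod 2 = 0+0+1+0+0+0+0+0+0+0+0 mod 2 = 1
  c[6] = d·G[:,6] = (01100011011)·(00010000000) mod 2 = 0+0+0+0+0+0+0+0+0+0+0 mod 2 = 0
  c[7] = d·G[:,7] = (01100011011)·(00001111111) mod 2 = 0+0+0+0+0+0+1+1+0+1+1 mod 2 = 0
  c[8] = d·G[:,8] = (01100011011)·(00001000000) mod 2 = 0+0+0+0+0+0+0+0+0+0+0 mod 2 = 0
  c[9] = d·G[:,9] = (01100011011)·(00000100000) mod 2 = 0+0+0+0+0+0+0+0+0+0+0 mod 2 = 0
  c[10] = d·G[:,10] = (01100011011)·(00000010000) mod 2 = 0+0+0+0+0+0+1+0+0+0+0 mod 2 = 1
  c[11] = d·G[:,11] = (01100011011)·(00000001000) mod 2 = 0+0+0+0+0+0+0+1+0+0+0 mod 2 = 1
  c[12] = d·G[:,12] = (01100011011)·(00000000100) mod 2 = 0+0+0+0+0+0+0+0+0+0+0 mod 2 = 0
  c[13] = d·G[:,13] = (01100011011)·(00000000010) mod 2 = 0+0+0+0+0+0+0+0+0+1+0 mod 2 = 1
  c[14] = d·G[:,14] = (01100011011)·(00000000001) mod 2 = 0+0+0+0+0+0+0+0+0+0+1 mod 2 = 1
Codeword = 100111000011011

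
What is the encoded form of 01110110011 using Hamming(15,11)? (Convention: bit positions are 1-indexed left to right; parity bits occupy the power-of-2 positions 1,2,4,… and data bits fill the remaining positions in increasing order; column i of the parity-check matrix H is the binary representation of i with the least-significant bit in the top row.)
Codeword c = d · G (mod 2), d = 01110110011:
  c[0] = d·G[:,0] = (01110110011)·(11011010101) mod 2 = 0+1+0+1+0+0+1+0+0+0+1 mod 2 = 0
  c[1] = d·G[:,1] = (01110110011)·(10110110011) mod 2 = 0+0+1+1+0+1+1+0+0+1+1 mod 2 = 0
  c[2] = d·G[:,2] = (01110110011)·(10000000000) mod 2 = 0+0+0+0+0+0+0+0+0+0+0 mod 2 = 0
  c[3] = d·G[:,3] = (01110110011)·(01110001111) mod 2 = 0+1+1+1+0+0+0+0+0+1+1 mod 2 = 1
  c[4] = d·G[:,4] = (01110110011)·(01000000000) mod 2 = 0+1+0+0+0+0+0+0+0+0+0 mod 2 = 1
  c[5] = d·G[:,5] = (01110110011)·(00100000000) mod 2 = 0+0+1+0+0+0+0+0+0+0+0 mod 2 = 1
  c[6] = d·G[:,6] = (01110110011)·(00010000000) mod 2 = 0+0+0+1+0+0+0+0+0+0+0 mod 2 = 1
  c[7] = d·G[:,7] = (01110110011)·(00001111111) mod 2 = 0+0+0+0+0+1+1+0+0+1+1 mod 2 = 0
  c[8] = d·G[:,8] = (01110110011)·(00001000000) mod 2 = 0+0+0+0+0+0+0+0+0+0+0 mod 2 = 0
  c[9] = d·G[:,9] = (01110110011)·(00000100000) mod 2 = 0+0+0+0+0+1+0+0+0+0+0 mod 2 = 1
  c[10] = d·G[:,10] = (01110110011)·(00000010000) mod 2 = 0+0+0+0+0+0+1+0+0+0+0 mod 2 = 1
  c[11] = d·G[:,11] = (01110110011)·(00000001000) mod 2 = 0+0+0+0+0+0+0+0+0+0+0 mod 2 = 0
  c[12] = d·G[:,12] = (01110110011)·(00000000100) mod 2 = 0+0+0+0+0+0+0+0+0+0+0 mod 2 = 0
  c[13] = d·G[:,13] = (01110110011)·(00000000010) mod 2 = 0+0+0+0+0+0+0+0+0+1+0 mod 2 = 1
  c[14] = d·G[:,14] = (01110110011)·(00000000001) mod 2 = 0+0+0+0+0+0+0+0+0+0+1 mod 2 = 1
Codeword = 000111100110011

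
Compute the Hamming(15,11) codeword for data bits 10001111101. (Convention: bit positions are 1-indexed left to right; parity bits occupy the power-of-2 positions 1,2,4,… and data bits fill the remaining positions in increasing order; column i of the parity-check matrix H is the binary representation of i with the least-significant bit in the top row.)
Codeword c = d · G (mod 2), d = 10001111101:
  c[0] = d·G[:,0] = (10001111101)·(11011010101) mod 2 = 1+0+0+0+1+0+1+0+1+0+1 mod 2 = 1
  c[1] = d·G[:,1] = (10001111101)·(10110110011) mod 2 = 1+0+0+0+0+1+1+0+0+0+1 mod 2 = 0
  c[2] = d·G[:,2] = (10001111101)·(10000000000) mod 2 = 1+0+0+0+0+0+0+0+0+0+0 mod 2 = 1
  c[3] = d·G[:,3] = (10001111101)·(01110001111) mod 2 = 0+0+0+0+0+0+0+1+1+0+1 mod 2 = 1
  c[4] = d·G[:,4] = (10001111101)·(01000000000) mod 2 = 0+0+0+0+0+0+0+0+0+0+0 mod 2 = 0
  c[5] = d·G[:,5] = (10001111101)·(00100000000) mod 2 = 0+0+0+0+0+0+0+0+0+0+0 mod 2 = 0
  c[6] = d·G[:,6] = (10001111101)·(00010000000) mod 2 = 0+0+0+0+0+0+0+0+0+0+0 mod 2 = 0
  c[7] = d·G[:,7] = (10001111101)·(00001111111) mod 2 = 0+0+0+0+1+1+1+1+1+0+1 mod 2 = 0
  c[8] = d·G[:,8] = (10001111101)·(00001000000) mod 2 = 0+0+0+0+1+0+0+0+0+0+0 mod 2 = 1
  c[9] = d·G[:,9] = (10001111101)·(00000100000) mod 2 = 0+0+0+0+0+1+0+0+0+0+0 mod 2 = 1
  c[10] = d·G[:,10] = (10001111101)·(00000010000) mod 2 = 0+0+0+0+0+0+1+0+0+0+0 mod 2 = 1
  c[11] = d·G[:,11] = (10001111101)·(00000001000) mod 2 = 0+0+0+0+0+0+0+1+0+0+0 mod 2 = 1
  c[12] = d·G[:,12] = (10001111101)·(00000000100) mod 2 = 0+0+0+0+0+0+0+0+1+0+0 mod 2 = 1
  c[13] = d·G[:,13] = (10001111101)·(00000000010) mod 2 = 0+0+0+0+0+0+0+0+0+0+0 mod 2 = 0
  c[14] = d·G[:,14] = (10001111101)·(00000000001) mod 2 = 0+0+0+0+0+0+0+0+0+0+1 mod 2 = 1
Codeword = 101100001111101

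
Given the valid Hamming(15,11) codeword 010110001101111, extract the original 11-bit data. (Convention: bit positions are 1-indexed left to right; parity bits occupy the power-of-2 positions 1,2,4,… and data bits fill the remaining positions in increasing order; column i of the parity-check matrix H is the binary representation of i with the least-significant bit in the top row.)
Parity bits occupy power-of-2 positions; data bits are at positions {3,5,6,7,9,10,11,12,13,14,15} (1-indexed).
Extract: c[3]=0 c[5]=1 c[6]=0 c[7]=0 c[9]=1 c[10]=1 c[11]=0 c[12]=1 c[13]=1 c[14]=1 c[15]=1
Data = 01001101111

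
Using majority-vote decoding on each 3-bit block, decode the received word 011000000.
Split into 3-bit blocks and majority-vote each:
  block 1 = 011: 2 ones, 1 zeros → 1
  block 2 = 000: 0 ones, 3 zeros → 0
  block 3 = 000: 0 ones, 3 zeros → 0
Decoded = 100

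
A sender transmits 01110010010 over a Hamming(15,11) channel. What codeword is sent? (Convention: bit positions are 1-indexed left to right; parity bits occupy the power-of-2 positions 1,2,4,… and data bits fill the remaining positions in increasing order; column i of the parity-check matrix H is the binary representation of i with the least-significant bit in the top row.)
Codeword c = d · G (mod 2), d = 01110010010:
  c[0] = d·G[:,0] = (01110010010)·(11011010101) mod 2 = 0+1+0+1+0+0+1+0+0+0+0 mod 2 = 1
  c[1] = d·G[:,1] = (01110010010)·(10110110011) mod 2 = 0+0+1+1+0+0+1+0+0+1+0 mod 2 = 0
  c[2] = d·G[:,2] = (01110010010)·(10000000000) mod 2 = 0+0+0+0+0+0+0+0+0+0+0 mod 2 = 0
  c[3] = d·G[:,3] = (01110010010)·(01110001111) mod 2 = 0+1+1+1+0+0+0+0+0+1+0 mod 2 = 0
  c[4] = d·G[:,4] = (01110010010)·(01000000000) mod 2 = 0+1+0+0+0+0+0+0+0+0+0 mod 2 = 1
  c[5] = d·G[:,5] = (01110010010)·(00100000000) mod 2 = 0+0+1+0+0+0+0+0+0+0+0 mod 2 = 1
  c[6] = d·G[:,6] = (01110010010)·(00010000000) mod 2 = 0+0+0+1+0+0+0+0+0+0+0 mod 2 = 1
  c[7] = d·G[:,7] = (01110010010)·(00001111111) mod 2 = 0+0+0+0+0+0+1+0+0+1+0 mod 2 = 0
  c[8] = d·G[:,8] = (01110010010)·(00001000000) mod 2 = 0+0+0+0+0+0+0+0+0+0+0 mod 2 = 0
  c[9] = d·G[:,9] = (01110010010)·(00000100000) mod 2 = 0+0+0+0+0+0+0+0+0+0+0 mod 2 = 0
  c[10] = d·G[:,10] = (01110010010)·(00000010000) mod 2 = 0+0+0+0+0+0+1+0+0+0+0 mod 2 = 1
  c[11] = d·G[:,11] = (01110010010)·(00000001000) mod 2 = 0+0+0+0+0+0+0+0+0+0+0 mod 2 = 0
  c[12] = d·G[:,12] = (01110010010)·(00000000100) mod 2 = 0+0+0+0+0+0+0+0+0+0+0 mod 2 = 0
  c[13] = d·G[:,13] = (01110010010)·(00000000010) mod 2 = 0+0+0+0+0+0+0+0+0+1+0 mod 2 = 1
  c[14] = d·G[:,14] = (01110010010)·(00000000001) mod 2 = 0+0+0+0+0+0+0+0+0+0+0 mod 2 = 0
Codeword = 100011100010010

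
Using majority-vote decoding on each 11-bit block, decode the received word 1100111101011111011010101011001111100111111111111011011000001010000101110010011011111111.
Split into 11-bit blocks and majority-vote each:
  block 1 = 11001111010: 7 ones, 4 zeros → 1
  block 2 = 11111011010: 8 ones, 3 zeros → 1
  block 3 = 10101100111: 7 ones, 4 zeros → 1
  block 4 = 11001111111: 9 ones, 2 zeros → 1
  block 5 = 11111011011: 9 ones, 2 zeros → 1
  block 6 = 00000101000: 2 ones, 9 zeros → 0
  block 7 = 01011100100: 5 ones, 6 zeros → 0
  block 8 = 11011111111: 10 ones, 1 zeros → 1
Decoded = 11111001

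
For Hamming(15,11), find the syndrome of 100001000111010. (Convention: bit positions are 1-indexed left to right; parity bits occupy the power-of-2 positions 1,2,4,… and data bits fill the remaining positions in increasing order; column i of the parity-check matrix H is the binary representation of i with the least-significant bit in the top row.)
Syndrome s = H · r^T (mod 2), r = 100001000111010:
  s[0] = (101010101010101)·(100001000111010) mod 2 = 1+0+0+0+0+0+0+0+0+0+1+0+0+0+0 mod 2 = 0
  s[1] = (011001100110011)·(100001000111010) mod 2 = 0+0+0+0+0+1+0+0+0+1+1+0+0+1+0 mod 2 = 0
  s[2] = (000111100001111)·(100001000111010) mod 2 = 0+0+0+0+0+1+0+0+0+0+0+1+0+1+0 mod 2 = 1
  s[3] = (000000011111111)·(100001000111010) mod 2 = 0+0+0+0+0+0+0+0+0+1+1+1+0+1+0 mod 2 = 0
Syndrome = 0010
Non-zero syndrome: error at position 4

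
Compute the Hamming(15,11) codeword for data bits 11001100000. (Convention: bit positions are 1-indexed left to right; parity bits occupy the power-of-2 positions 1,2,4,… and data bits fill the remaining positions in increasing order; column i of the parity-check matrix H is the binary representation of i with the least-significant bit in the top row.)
Codeword c = d · G (mod 2), d = 11001100000:
  c[0] = d·G[:,0] = (11001100000)·(11011010101) mod 2 = 1+1+0+0+1+0+0+0+0+0+0 mod 2 = 1
  c[1] = d·G[:,1] = (11001100000)·(10110110011) mod 2 = 1+0+0+0+0+1+0+0+0+0+0 mod 2 = 0
  c[2] = d·G[:,2] = (11001100000)·(10000000000) mod 2 = 1+0+0+0+0+0+0+0+0+0+0 mod 2 = 1
  c[3] = d·G[:,3] = (11001100000)·(01110001111) mod 2 = 0+1+0+0+0+0+0+0+0+0+0 mod 2 = 1
  c[4] = d·G[:,4] = (11001100000)·(01000000000) mod 2 = 0+1+0+0+0+0+0+0+0+0+0 mod 2 = 1
  c[5] = d·G[:,5] = (11001100000)·(00100000000) mod 2 = 0+0+0+0+0+0+0+0+0+0+0 mod 2 = 0
  c[6] = d·G[:,6] = (11001100000)·(00010000000) mod 2 = 0+0+0+0+0+0+0+0+0+0+0 mod 2 = 0
  c[7] = d·G[:,7] = (11001100000)·(00001111111) mod 2 = 0+0+0+0+1+1+0+0+0+0+0 mod 2 = 0
  c[8] = d·G[:,8] = (11001100000)·(00001000000) mod 2 = 0+0+0+0+1+0+0+0+0+0+0 mod 2 = 1
  c[9] = d·G[:,9] = (11001100000)·(00000100000) mod 2 = 0+0+0+0+0+1+0+0+0+0+0 mod 2 = 1
  c[10] = d·G[:,10] = (11001100000)·(00000010000) mod 2 = 0+0+0+0+0+0+0+0+0+0+0 mod 2 = 0
  c[11] = d·G[:,11] = (11001100000)·(00000001000) mod 2 = 0+0+0+0+0+0+0+0+0+0+0 mod 2 = 0
  c[12] = d·G[:,12] = (11001100000)·(00000000100) mod 2 = 0+0+0+0+0+0+0+0+0+0+0 mod 2 = 0
  c[13] = d·G[:,13] = (11001100000)·(00000000010) mod 2 = 0+0+0+0+0+0+0+0+0+0+0 mod 2 = 0
  c[14] = d·G[:,14] = (11001100000)·(00000000001) mod 2 = 0+0+0+0+0+0+0+0+0+0+0 mod 2 = 0
Codeword = 101110001100000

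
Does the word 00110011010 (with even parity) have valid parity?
Sum of all bits: 0+0+1+1+0+0+1+1+0+1+0 = 5; 5 mod 2 = 1. Result is 1 → parity error detected.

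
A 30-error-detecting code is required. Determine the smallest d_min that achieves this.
Detecting e errors requires d_min ≥ e + 1 = 30 + 1 = 31.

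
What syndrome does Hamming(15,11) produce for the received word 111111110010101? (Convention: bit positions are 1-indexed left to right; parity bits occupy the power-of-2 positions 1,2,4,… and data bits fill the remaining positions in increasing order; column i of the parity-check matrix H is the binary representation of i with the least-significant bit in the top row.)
Syndrome s = H · r^T (mod 2), r = 111111110010101:
  s[0] = (101010101010101)·(111111110010101) mod 2 = 1+0+1+0+1+0+1+0+0+0+1+0+1+0+1 mod 2 = 1
  s[1] = (011001100110011)·(111111110010101) mod 2 = 0+1+1+0+0+1+1+0+0+0+1+0+0+0+1 mod 2 = 0
  s[2] = (000111100001111)·(111111110010101) mod 2 = 0+0+0+1+1+1+1+0+0+0+0+0+1+0+1 mod 2 = 0
  s[3] = (000000011111111)·(111111110010101) mod 2 = 0+0+0+0+0+0+0+1+0+0+1+0+1+0+1 mod 2 = 0
Syndrome = 1000
Non-zero syndrome: error at position 1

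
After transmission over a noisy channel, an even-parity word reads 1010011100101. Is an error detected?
Sum of received bits: 1+0+1+0+0+1+1+1+0+0+1+0+1 = 7; 7 mod 2 = 1. Result is 1 ≠ 0 → error detected.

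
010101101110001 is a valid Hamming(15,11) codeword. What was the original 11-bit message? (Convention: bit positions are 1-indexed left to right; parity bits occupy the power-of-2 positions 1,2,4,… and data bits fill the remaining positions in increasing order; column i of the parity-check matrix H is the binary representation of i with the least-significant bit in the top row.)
Parity bits occupy power-of-2 positions; data bits are at positions {3,5,6,7,9,10,11,12,13,14,15} (1-indexed).
Extract: c[3]=0 c[5]=0 c[6]=1 c[7]=1 c[9]=1 c[10]=1 c[11]=1 c[12]=0 c[13]=0 c[14]=0 c[15]=1
Data = 00111110001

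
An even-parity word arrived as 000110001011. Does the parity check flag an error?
Sum of received bits: 0+0+0+1+1+0+0+0+1+0+1+1 = 5; 5 mod 2 = 1. Result is 1 ≠ 0 → error detected.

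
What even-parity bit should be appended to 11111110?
Sum of data bits: 1+1+1+1+1+1+1+0 = 7.
7 mod 2 = 1, so parity bit = 1.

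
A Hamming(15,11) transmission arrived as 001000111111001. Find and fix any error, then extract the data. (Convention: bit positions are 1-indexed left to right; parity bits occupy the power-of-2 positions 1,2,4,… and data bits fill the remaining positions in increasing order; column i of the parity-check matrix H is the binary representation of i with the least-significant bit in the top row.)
Syndrome s = H · r^T (mod 2), r = 001000111111001:
  s[0] = (101010101010101)·(001000111111001) mod 2 = 0+0+1+0+0+0+1+0+1+0+1+0+0+0+1 mod 2 = 1
  s[1] = (011001100110011)·(001000111111001) mod 2 = 0+0+1+0+0+0+1+0+0+1+1+0+0+0+1 mod 2 = 1
  s[2] = (000111100001111)·(001000111111001) mod 2 = 0+0+0+0+0+0+1+0+0+0+0+1+0+0+1 mod 2 = 1
  s[3] = (000000011111111)·(001000111111001) mod 2 = 0+0+0+0+0+0+0+1+1+1+1+1+0+0+1 mod 2 = 0
Syndrome = 1110
Column 7 of H equals this syndrome → error at bit 7 (1-indexed).
Flip bit 7: 001000111111001 → 001000011111001
Extract data bits at positions {3,5,6,7,9,10,11,12,13,14,15}: 10001111001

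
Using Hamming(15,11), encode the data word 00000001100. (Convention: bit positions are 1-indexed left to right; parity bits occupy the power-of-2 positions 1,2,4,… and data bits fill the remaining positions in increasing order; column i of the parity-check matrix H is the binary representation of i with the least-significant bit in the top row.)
Codeword c = d · G (mod 2), d = 00000001100:
  c[0] = d·G[:,0] = (00000001100)·(11011010101) mod 2 = 0+0+0+0+0+0+0+0+1+0+0 mod 2 = 1
  c[1] = d·G[:,1] = (00000001100)·(10110110011) mod 2 = 0+0+0+0+0+0+0+0+0+0+0 mod 2 = 0
  c[2] = d·G[:,2] = (00000001100)·(10000000000) mod 2 = 0+0+0+0+0+0+0+0+0+0+0 mod 2 = 0
  c[3] = d·G[:,3] = (00000001100)·(01110001111) mod 2 = 0+0+0+0+0+0+0+1+1+0+0 mod 2 = 0
  c[4] = d·G[:,4] = (00000001100)·(01000000000) mod 2 = 0+0+0+0+0+0+0+0+0+0+0 mod 2 = 0
  c[5] = d·G[:,5] = (00000001100)·(00100000000) mod 2 = 0+0+0+0+0+0+0+0+0+0+0 mod 2 = 0
  c[6] = d·G[:,6] = (00000001100)·(00010000000) mod 2 = 0+0+0+0+0+0+0+0+0+0+0 mod 2 = 0
  c[7] = d·G[:,7] = (00000001100)·(00001111111) mod 2 = 0+0+0+0+0+0+0+1+1+0+0 mod 2 = 0
  c[8] = d·G[:,8] = (00000001100)·(00001000000) mod 2 = 0+0+0+0+0+0+0+0+0+0+0 mod 2 = 0
  c[9] = d·G[:,9] = (00000001100)·(00000100000) mod 2 = 0+0+0+0+0+0+0+0+0+0+0 mod 2 = 0
  c[10] = d·G[:,10] = (00000001100)·(00000010000) mod 2 = 0+0+0+0+0+0+0+0+0+0+0 mod 2 = 0
  c[11] = d·G[:,11] = (00000001100)·(00000001000) mod 2 = 0+0+0+0+0+0+0+1+0+0+0 mod 2 = 1
  c[12] = d·G[:,12] = (00000001100)·(00000000100) mod 2 = 0+0+0+0+0+0+0+0+1+0+0 mod 2 = 1
  c[13] = d·G[:,13] = (00000001100)·(00000000010) mod 2 = 0+0+0+0+0+0+0+0+0+0+0 mod 2 = 0
  c[14] = d·G[:,14] = (00000001100)·(00000000001) mod 2 = 0+0+0+0+0+0+0+0+0+0+0 mod 2 = 0
Codeword = 100000000001100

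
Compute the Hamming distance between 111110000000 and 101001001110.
XOR = 010111001110, count of 1s = 7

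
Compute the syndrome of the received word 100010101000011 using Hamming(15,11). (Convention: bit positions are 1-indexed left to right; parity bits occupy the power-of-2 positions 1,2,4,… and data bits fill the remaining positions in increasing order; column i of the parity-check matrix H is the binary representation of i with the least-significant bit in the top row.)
Syndrome s = H · r^T (mod 2), r = 100010101000011:
  s[0] = (101010101010101)·(100010101000011) mod 2 = 1+0+0+0+1+0+1+0+1+0+0+0+0+0+1 mod 2 = 1
  s[1] = (011001100110011)·(100010101000011) mod 2 = 0+0+0+0+0+0+1+0+0+0+0+0+0+1+1 mod 2 = 1
  s[2] = (000111100001111)·(100010101000011) mod 2 = 0+0+0+0+1+0+1+0+0+0+0+0+0+1+1 mod 2 = 0
  s[3] = (000000011111111)·(100010101000011) mod 2 = 0+0+0+0+0+0+0+0+1+0+0+0+0+1+1 mod 2 = 1
Syndrome = 1101
Non-zero syndrome: error at position 11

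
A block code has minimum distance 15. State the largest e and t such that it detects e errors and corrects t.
(a) Detection requires d_min ≥ e+1, so e ≤ d_min − 1 = 14.
(b) Correction requires d_min ≥ 2t+1, so t ≤ ⌊(d_min − 1)/2⌋ = ⌊14/2⌋ = 7.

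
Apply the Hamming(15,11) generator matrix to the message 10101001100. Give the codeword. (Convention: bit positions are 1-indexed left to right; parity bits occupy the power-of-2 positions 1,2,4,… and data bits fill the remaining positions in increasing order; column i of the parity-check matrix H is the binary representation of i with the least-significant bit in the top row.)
Codeword c = d · G (mod 2), d = 10101001100:
  c[0] = d·G[:,0] = (10101001100)·(11011010101) mod 2 = 1+0+0+0+1+0+0+0+1+0+0 mod 2 = 1
  c[1] = d·G[:,1] = (10101001100)·(10110110011) mod 2 = 1+0+1+0+0+0+0+0+0+0+0 mod 2 = 0
  c[2] = d·G[:,2] = (10101001100)·(10000000000) mod 2 = 1+0+0+0+0+0+0+0+0+0+0 mod 2 = 1
  c[3] = d·G[:,3] = (10101001100)·(01110001111) mod 2 = 0+0+1+0+0+0+0+1+1+0+0 mod 2 = 1
  c[4] = d·G[:,4] = (10101001100)·(01000000000) mod 2 = 0+0+0+0+0+0+0+0+0+0+0 mod 2 = 0
  c[5] = d·G[:,5] = (10101001100)·(00100000000) mod 2 = 0+0+1+0+0+0+0+0+0+0+0 mod 2 = 1
  c[6] = d·G[:,6] = (10101001100)·(00010000000) mod 2 = 0+0+0+0+0+0+0+0+0+0+0 mod 2 = 0
  c[7] = d·G[:,7] = (10101001100)·(00001111111) mod 2 = 0+0+0+0+1+0+0+1+1+0+0 mod 2 = 1
  c[8] = d·G[:,8] = (10101001100)·(00001000000) mod 2 = 0+0+0+0+1+0+0+0+0+0+0 mod 2 = 1
  c[9] = d·G[:,9] = (10101001100)·(00000100000) mod 2 = 0+0+0+0+0+0+0+0+0+0+0 mod 2 = 0
  c[10] = d·G[:,10] = (10101001100)·(00000010000) mod 2 = 0+0+0+0+0+0+0+0+0+0+0 mod 2 = 0
  c[11] = d·G[:,11] = (10101001100)·(00000001000) mod 2 = 0+0+0+0+0+0+0+1+0+0+0 mod 2 = 1
  c[12] = d·G[:,12] = (10101001100)·(00000000100) mod 2 = 0+0+0+0+0+0+0+0+1+0+0 mod 2 = 1
  c[13] = d·G[:,13] = (10101001100)·(00000000010) mod 2 = 0+0+0+0+0+0+0+0+0+0+0 mod 2 = 0
  c[14] = d·G[:,14] = (10101001100)·(00000000001) mod 2 = 0+0+0+0+0+0+0+0+0+0+0 mod 2 = 0
Codeword = 101101011001100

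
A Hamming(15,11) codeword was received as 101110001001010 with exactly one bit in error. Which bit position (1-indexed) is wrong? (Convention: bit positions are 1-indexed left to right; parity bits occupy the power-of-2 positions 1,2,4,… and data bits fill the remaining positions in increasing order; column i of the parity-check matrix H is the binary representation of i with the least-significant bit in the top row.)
Syndrome s = H · r^T (mod 2), r = 101110001001010:
  s[0] = (101010101010101)·(101110001001010) mod 2 = 1+0+1+0+1+0+0+0+1+0+0+0+0+0+0 mod 2 = 0
  s[1] = (011001100110011)·(101110001001010) mod 2 = 0+0+1+0+0+0+0+0+0+0+0+0+0+1+0 mod 2 = 0
  s[2] = (000111100001111)·(101110001001010) mod 2 = 0+0+0+1+1+0+0+0+0+0+0+1+0+1+0 mod 2 = 0
  s[3] = (000000011111111)·(101110001001010) mod 2 = 0+0+0+0+0+0+0+0+1+0+0+1+0+1+0 mod 2 = 1
Syndrome = 0001
Column i of H is the binary representation of i, so the syndrome is the binary index of the flipped bit.
Read s = 0001 with s[0] as LSB: 0·2^0 + 0·2^1 + 0·2^2 + 1·2^3 = 8.
Error is at bit position 8.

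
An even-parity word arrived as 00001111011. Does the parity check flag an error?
Sum of received bits: 0+0+0+0+1+1+1+1+0+1+1 = 6; 6 mod 2 = 0. Result is 0 → no error detected.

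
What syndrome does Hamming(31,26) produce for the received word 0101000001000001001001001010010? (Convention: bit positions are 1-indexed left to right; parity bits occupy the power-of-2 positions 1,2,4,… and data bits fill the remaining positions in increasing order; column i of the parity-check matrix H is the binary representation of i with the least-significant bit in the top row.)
Syndrome s = H · r^T (mod 2), r = 0101000001000001001001001010010:
  s[0] = (1010101010101010101010101010101)·(0101000001000001001001001010010) mod 2 = 0+0+0+0+0+0+0+0+0+0+0+0+0+0+0+0+0+0+1+0+0+0+0+0+1+0+1+0+0+0+0 mod 2 = 1
  s[1] = (0110011001100110011001100110011)·(0101000001000001001001001010010) mod 2 = 0+1+0+0+0+0+0+0+0+1+0+0+0+0+0+0+0+0+1+0+0+1+0+0+0+0+1+0+0+1+0 mod 2 = 0
  s[2] = (0001111000011110000111100001111)·(0101000001000001001001001010010) mod 2 = 0+0+0+1+0+0+0+0+0+0+0+0+0+0+0+0+0+0+0+0+0+1+0+0+0+0+0+0+0+1+0 mod 2 = 1
  s[3] = (0000000111111110000000011111111)·(0101000001000001001001001010010) mod 2 = 0+0+0+0+0+0+0+0+0+1+0+0+0+0+0+0+0+0+0+0+0+0+0+0+1+0+1+0+0+1+0 mod 2 = 0
  s[4] = (0000000000000001111111111111111)·(0101000001000001001001001010010) mod 2 = 0+0+0+0+0+0+0+0+0+0+0+0+0+0+0+1+0+0+1+0+0+1+0+0+1+0+1+0+0+1+0 mod 2 = 0
Syndrome = 10100
Non-zero syndrome: error at position 5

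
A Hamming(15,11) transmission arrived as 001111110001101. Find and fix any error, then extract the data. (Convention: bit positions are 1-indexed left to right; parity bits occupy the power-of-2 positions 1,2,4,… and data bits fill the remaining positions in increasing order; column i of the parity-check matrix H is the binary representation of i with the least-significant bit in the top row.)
Syndrome s = H · r^T (mod 2), r = 001111110001101:
  s[0] = (101010101010101)·(001111110001101) mod 2 = 0+0+1+0+1+0+1+0+0+0+0+0+1+0+1 mod 2 = 1
  s[1] = (011001100110011)·(001111110001101) mod 2 = 0+0+1+0+0+1+1+0+0+0+0+0+0+0+1 mod 2 = 0
  s[2] = (000111100001111)·(001111110001101) mod 2 = 0+0+0+1+1+1+1+0+0+0+0+1+1+0+1 mod 2 = 1
  s[3] = (000000011111111)·(001111110001101) mod 2 = 0+0+0+0+0+0+0+1+0+0+0+1+1+0+1 mod 2 = 0
Syndrome = 1010
Column 5 of H equals this syndrome → error at bit 5 (1-indexed).
Flip bit 5: 001111110001101 → 001101110001101
Extract data bits at positions {3,5,6,7,9,10,11,12,13,14,15}: 10110001101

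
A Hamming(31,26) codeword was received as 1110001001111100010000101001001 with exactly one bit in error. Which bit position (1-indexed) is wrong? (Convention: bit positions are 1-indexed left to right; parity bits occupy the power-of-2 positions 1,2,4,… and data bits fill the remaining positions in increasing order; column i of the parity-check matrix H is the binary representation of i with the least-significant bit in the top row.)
Syndrome s = H · r^T (mod 2), r = 1110001001111100010000101001001:
  s[0] = (1010101010101010101010101010101)·(1110001001111100010000101001001) mod 2 = 1+0+1+0+0+0+1+0+0+0+1+0+1+0+0+0+0+0+0+0+0+0+1+0+1+0+0+0+0+0+1 mod 2 = 0
  s[1] = (0110011001100110011001100110011)·(1110001001111100010000101001001) mod 2 = 0+1+1+0+0+0+1+0+0+1+1+0+0+1+0+0+0+1+0+0+0+0+1+0+0+0+0+0+0+0+1 mod 2 = 1
  s[2] = (0001111000011110000111100001111)·(1110001001111100010000101001001) mod 2 = 0+0+0+0+0+0+1+0+0+0+0+1+1+1+0+0+0+0+0+0+0+0+1+0+0+0+0+1+0+0+1 mod 2 = 1
  s[3] = (0000000111111110000000011111111)·(1110001001111100010000101001001) mod 2 = 0+0+0+0+0+0+0+0+0+1+1+1+1+1+0+0+0+0+0+0+0+0+0+0+1+0+0+1+0+0+1 mod 2 = 0
  s[4] = (0000000000000001111111111111111)·(1110001001111100010000101001001) mod 2 = 0+0+0+0+0+0+0+0+0+0+0+0+0+0+0+0+0+1+0+0+0+0+1+0+1+0+0+1+0+0+1 mod 2 = 1
Syndrome = 01101
Column i of H is the binary representation of i, so the syndrome is the binary index of the flipped bit.
Read s = 01101 with s[0] as LSB: 0·2^0 + 1·2^1 + 1·2^2 + 0·2^3 + 1·2^4 = 22.
Error is at bit position 22.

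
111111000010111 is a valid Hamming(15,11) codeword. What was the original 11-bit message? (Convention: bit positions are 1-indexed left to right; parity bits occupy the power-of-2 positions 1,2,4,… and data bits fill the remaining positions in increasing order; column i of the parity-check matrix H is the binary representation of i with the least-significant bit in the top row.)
Parity bits occupy power-of-2 positions; data bits are at positions {3,5,6,7,9,10,11,12,13,14,15} (1-indexed).
Extract: c[3]=1 c[5]=1 c[6]=1 c[7]=0 c[9]=0 c[10]=0 c[11]=1 c[12]=0 c[13]=1 c[14]=1 c[15]=1
Data = 11100010111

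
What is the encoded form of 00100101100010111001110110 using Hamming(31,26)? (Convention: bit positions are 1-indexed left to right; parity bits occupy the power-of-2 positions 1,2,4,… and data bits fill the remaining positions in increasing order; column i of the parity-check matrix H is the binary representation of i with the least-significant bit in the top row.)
Codeword c = d · G (mod 2), d = 00100101100010111001110110:
  c[0] = d·G[:,0] = (00100101100010111001110110)·(11011010101101010101010101) mod 2 = 0+0+0+0+0+0+0+0+1+0+0+0+0+0+0+1+0+0+0+1+0+1+0+1+0+0 mod 2 = 1
  c[1] = d·G[:,1] = (00100101100010111001110110)·(10110110011011001100110011) mod 2 = 0+0+1+0+0+1+0+0+0+0+0+0+1+0+0+0+1+0+0+0+1+1+0+0+1+0 mod 2 = 1
  c[2] = d·G[:,2] = (00100101100010111001110110)·(10000000000000000000000000) mod 2 = 0+0+0+0+0+0+0+0+0+0+0+0+0+0+0+0+0+0+0+0+0+0+0+0+0+0 mod 2 = 0
  c[3] = d·G[:,3] = (00100101100010111001110110)·(01110001111000111100001111) mod 2 = 0+0+1+0+0+0+0+1+1+0+0+0+0+0+1+1+1+0+0+0+0+0+0+1+1+0 mod 2 = 0
  c[4] = d·G[:,4] = (00100101100010111001110110)·(01000000000000000000000000) mod 2 = 0+0+0+0+0+0+0+0+0+0+0+0+0+0+0+0+0+0+0+0+0+0+0+0+0+0 mod 2 = 0
  c[5] = d·G[:,5] = (00100101100010111001110110)·(00100000000000000000000000) mod 2 = 0+0+1+0+0+0+0+0+0+0+0+0+0+0+0+0+0+0+0+0+0+0+0+0+0+0 mod 2 = 1
  c[6] = d·G[:,6] = (00100101100010111001110110)·(00010000000000000000000000) mod 2 = 0+0+0+0+0+0+0+0+0+0+0+0+0+0+0+0+0+0+0+0+0+0+0+0+0+0 mod 2 = 0
  c[7] = d·G[:,7] = (00100101100010111001110110)·(00001111111000000011111111) mod 2 = 0+0+0+0+0+1+0+1+1+0+0+0+0+0+0+0+0+0+0+1+1+1+0+1+1+0 mod 2 = 0
  c[8] = d·G[:,8] = (00100101100010111001110110)·(00001000000000000000000000) mod 2 = 0+0+0+0+0+0+0+0+0+0+0+0+0+0+0+0+0+0+0+0+0+0+0+0+0+0 mod 2 = 0
  c[9] = d·G[:,9] = (00100101100010111001110110)·(00000100000000000000000000) mod 2 = 0+0+0+0+0+1+0+0+0+0+0+0+0+0+0+0+0+0+0+0+0+0+0+0+0+0 mod 2 = 1
  c[10] = d·G[:,10] = (00100101100010111001110110)·(00000010000000000000000000) mod 2 = 0+0+0+0+0+0+0+0+0+0+0+0+0+0+0+0+0+0+0+0+0+0+0+0+0+0 mod 2 = 0
  c[11] = d·G[:,11] = (00100101100010111001110110)·(00000001000000000000000000) mod 2 = 0+0+0+0+0+0+0+1+0+0+0+0+0+0+0+0+0+0+0+0+0+0+0+0+0+0 mod 2 = 1
  c[12] = d·G[:,12] = (00100101100010111001110110)·(00000000100000000000000000) mod 2 = 0+0+0+0+0+0+0+0+1+0+0+0+0+0+0+0+0+0+0+0+0+0+0+0+0+0 mod 2 = 1
  c[13] = d·G[:,13] = (00100101100010111001110110)·(00000000010000000000000000) mod 2 = 0+0+0+0+0+0+0+0+0+0+0+0+0+0+0+0+0+0+0+0+0+0+0+0+0+0 mod 2 = 0
  c[14] = d·G[:,14] = (00100101100010111001110110)·(00000000001000000000000000) mod 2 = 0+0+0+0+0+0+0+0+0+0+0+0+0+0+0+0+0+0+0+0+0+0+0+0+0+0 mod 2 = 0
  c[15] = d·G[:,15] = (00100101100010111001110110)·(00000000000111111111111111) mod 2 = 0+0+0+0+0+0+0+0+0+0+0+0+1+0+1+1+1+0+0+1+1+1+0+1+1+0 mod 2 = 1
  c[16] = d·G[:,16] = (00100101100010111001110110)·(00000000000100000000000000) mod 2 = 0+0+0+0+0+0+0+0+0+0+0+0+0+0+0+0+0+0+0+0+0+0+0+0+0+0 mod 2 = 0
  c[17] = d·G[:,17] = (00100101100010111001110110)·(00000000000010000000000000) mod 2 = 0+0+0+0+0+0+0+0+0+0+0+0+1+0+0+0+0+0+0+0+0+0+0+0+0+0 mod 2 = 1
  c[18] = d·G[:,18] = (00100101100010111001110110)·(00000000000001000000000000) mod 2 = 0+0+0+0+0+0+0+0+0+0+0+0+0+0+0+0+0+0+0+0+0+0+0+0+0+0 mod 2 = 0
  c[19] = d·G[:,19] = (00100101100010111001110110)·(00000000000000100000000000) mod 2 = 0+0+0+0+0+0+0+0+0+0+0+0+0+0+1+0+0+0+0+0+0+0+0+0+0+0 mod 2 = 1
  c[20] = d·G[:,20] = (00100101100010111001110110)·(00000000000000010000000000) mod 2 = 0+0+0+0+0+0+0+0+0+0+0+0+0+0+0+1+0+0+0+0+0+0+0+0+0+0 mod 2 = 1
  c[21] = d·G[:,21] = (00100101100010111001110110)·(00000000000000001000000000) mod 2 = 0+0+0+0+0+0+0+0+0+0+0+0+0+0+0+0+1+0+0+0+0+0+0+0+0+0 mod 2 = 1
  c[22] = d·G[:,22] = (00100101100010111001110110)·(00000000000000000100000000) mod 2 = 0+0+0+0+0+0+0+0+0+0+0+0+0+0+0+0+0+0+0+0+0+0+0+0+0+0 mod 2 = 0
  c[23] = d·G[:,23] = (00100101100010111001110110)·(00000000000000000010000000) mod 2 = 0+0+0+0+0+0+0+0+0+0+0+0+0+0+0+0+0+0+0+0+0+0+0+0+0+0 mod 2 = 0
  c[24] = d·G[:,24] = (00100101100010111001110110)·(00000000000000000001000000) mod 2 = 0+0+0+0+0+0+0+0+0+0+0+0+0+0+0+0+0+0+0+1+0+0+0+0+0+0 mod 2 = 1
  c[25] = d·G[:,25] = (00100101100010111001110110)·(00000000000000000000100000) mod 2 = 0+0+0+0+0+0+0+0+0+0+0+0+0+0+0+0+0+0+0+0+1+0+0+0+0+0 mod 2 = 1
  c[26] = d·G[:,26] = (00100101100010111001110110)·(00000000000000000000010000) mod 2 = 0+0+0+0+0+0+0+0+0+0+0+0+0+0+0+0+0+0+0+0+0+1+0+0+0+0 mod 2 = 1
  c[27] = d·G[:,27] = (00100101100010111001110110)·(00000000000000000000001000) mod 2 = 0+0+0+0+0+0+0+0+0+0+0+0+0+0+0+0+0+0+0+0+0+0+0+0+0+0 mod 2 = 0
  c[28] = d·G[:,28] = (00100101100010111001110110)·(00000000000000000000000100) mod 2 = 0+0+0+0+0+0+0+0+0+0+0+0+0+0+0+0+0+0+0+0+0+0+0+1+0+0 mod 2 = 1
  c[29] = d·G[:,29] = (00100101100010111001110110)·(00000000000000000000000010) mod 2 = 0+0+0+0+0+0+0+0+0+0+0+0+0+0+0+0+0+0+0+0+0+0+0+0+1+0 mod 2 = 1
  c[30] = d·G[:,30] = (00100101100010111001110110)·(00000000000000000000000001) mod 2 = 0+0+0+0+0+0+0+0+0+0+0+0+0+0+0+0+0+0+0+0+0+0+0+0+0+0 mod 2 = 0
Codeword = 1100010001011001010111001110110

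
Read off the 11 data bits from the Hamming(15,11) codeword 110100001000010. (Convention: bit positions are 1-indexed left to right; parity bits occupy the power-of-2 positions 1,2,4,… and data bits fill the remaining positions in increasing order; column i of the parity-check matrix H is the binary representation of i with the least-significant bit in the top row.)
Parity bits occupy power-of-2 positions; data bits are at positions {3,5,6,7,9,10,11,12,13,14,15} (1-indexed).
Extract: c[3]=0 c[5]=0 c[6]=0 c[7]=0 c[9]=1 c[10]=0 c[11]=0 c[12]=0 c[13]=0 c[14]=1 c[15]=0
Data = 00001000010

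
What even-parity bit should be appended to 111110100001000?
Sum of data bits: 1+1+1+1+1+0+1+0+0+0+0+1+0+0+0 = 7.
7 mod 2 = 1, so parity bit = 1.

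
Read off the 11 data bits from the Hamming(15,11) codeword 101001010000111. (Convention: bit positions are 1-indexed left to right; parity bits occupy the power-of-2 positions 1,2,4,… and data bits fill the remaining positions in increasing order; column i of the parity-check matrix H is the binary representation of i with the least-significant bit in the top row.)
Parity bits occupy power-of-2 positions; data bits are at positions {3,5,6,7,9,10,11,12,13,14,15} (1-indexed).
Extract: c[3]=1 c[5]=0 c[6]=1 c[7]=0 c[9]=0 c[10]=0 c[11]=0 c[12]=0 c[13]=1 c[14]=1 c[15]=1
Data = 10100000111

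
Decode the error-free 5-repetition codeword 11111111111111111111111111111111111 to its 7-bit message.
Split into 5-bit blocks: 11111 11111 11111 11111 11111 11111 11111
Data = 1111111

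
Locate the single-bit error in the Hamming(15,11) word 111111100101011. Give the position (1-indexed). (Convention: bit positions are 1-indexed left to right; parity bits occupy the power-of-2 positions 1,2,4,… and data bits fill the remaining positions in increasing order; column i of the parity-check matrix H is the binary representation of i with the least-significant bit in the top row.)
Syndrome s = H · r^T (mod 2), r = 111111100101011:
  s[0] = (101010101010101)·(111111100101011) mod 2 = 1+0+1+0+1+0+1+0+0+0+0+0+0+0+1 mod 2 = 1
  s[1] = (011001100110011)·(111111100101011) mod 2 = 0+1+1+0+0+1+1+0+0+1+0+0+0+1+1 mod 2 = 1
  s[2] = (000111100001111)·(111111100101011) mod 2 = 0+0+0+1+1+1+1+0+0+0+0+1+0+1+1 mod 2 = 1
  s[3] = (000000011111111)·(111111100101011) mod 2 = 0+0+0+0+0+0+0+0+0+1+0+1+0+1+1 mod 2 = 0
Syndrome = 1110
Column i of H is the binary representation of i, so the syndrome is the binary index of the flipped bit.
Read s = 1110 with s[0] as LSB: 1·2^0 + 1·2^1 + 1·2^2 + 0·2^3 = 7.
Error is at bit position 7.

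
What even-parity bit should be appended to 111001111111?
Sum of data bits: 1+1+1+0+0+1+1+1+1+1+1+1 = 10.
10 mod 2 = 0, so parity bit = 0.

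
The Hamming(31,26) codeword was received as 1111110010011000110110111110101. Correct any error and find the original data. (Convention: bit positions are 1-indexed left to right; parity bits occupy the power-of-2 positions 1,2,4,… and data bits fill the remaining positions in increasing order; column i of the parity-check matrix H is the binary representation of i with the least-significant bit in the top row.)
Syndrome s = H · r^T (mod 2), r = 1111110010011000110110111110101:
  s[0] = (1010101010101010101010101010101)·(1111110010011000110110111110101) mod 2 = 1+0+1+0+1+0+0+0+1+0+0+0+1+0+0+0+1+0+0+0+1+0+1+0+1+0+1+0+1+0+1 mod 2 = 0
  s[1] = (0110011001100110011001100110011)·(1111110010011000110110111110101) mod 2 = 0+1+1+0+0+1+0+0+0+0+0+0+0+0+0+0+0+1+0+0+0+0+1+0+0+1+1+0+0+0+1 mod 2 = 0
  s[2] = (0001111000011110000111100001111)·(1111110010011000110110111110101) mod 2 = 0+0+0+1+1+1+0+0+0+0+0+1+1+0+0+0+0+0+0+1+1+0+1+0+0+0+0+0+1+0+1 mod 2 = 0
  s[3] = (0000000111111110000000011111111)·(1111110010011000110110111110101) mod 2 = 0+0+0+0+0+0+0+0+1+0+0+1+1+0+0+0+0+0+0+0+0+0+0+1+1+1+1+0+1+0+1 mod 2 = 1
  s[4] = (0000000000000001111111111111111)·(1111110010011000110110111110101) mod 2 = 0+0+0+0+0+0+0+0+0+0+0+0+0+0+0+0+1+1+0+1+1+0+1+1+1+1+1+0+1+0+1 mod 2 = 1
Syndrome = 00011
Column 24 of H equals this syndrome → error at bit 24 (1-indexed).
Flip bit 24: 1111110010011000110110111110101 → 1111110010011000110110101110101
Extract data bits at positions {3,5,6,7,9,10,11,12,13,14,15,17,18,19,20,21,22,23,24,25,26,27,28,29,30,31}: 11101001100110110101110101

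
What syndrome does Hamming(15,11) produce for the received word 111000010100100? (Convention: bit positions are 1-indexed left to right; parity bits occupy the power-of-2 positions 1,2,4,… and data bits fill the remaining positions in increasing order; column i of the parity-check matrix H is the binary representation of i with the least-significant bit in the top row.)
Syndrome s = H · r^T (mod 2), r = 111000010100100:
  s[0] = (101010101010101)·(111000010100100) mod 2 = 1+0+1+0+0+0+0+0+0+0+0+0+1+0+0 mod 2 = 1
  s[1] = (011001100110011)·(111000010100100) mod 2 = 0+1+1+0+0+0+0+0+0+1+0+0+0+0+0 mod 2 = 1
  s[2] = (000111100001111)·(111000010100100) mod 2 = 0+0+0+0+0+0+0+0+0+0+0+0+1+0+0 mod 2 = 1
  s[3] = (000000011111111)·(111000010100100) mod 2 = 0+0+0+0+0+0+0+1+0+1+0+0+1+0+0 mod 2 = 1
Syndrome = 1111
Non-zero syndrome: error at position 15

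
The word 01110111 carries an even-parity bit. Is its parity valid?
Sum of all bits: 0+1+1+1+0+1+1+1 = 6; 6 mod 2 = 0. Result is 0 → valid parity.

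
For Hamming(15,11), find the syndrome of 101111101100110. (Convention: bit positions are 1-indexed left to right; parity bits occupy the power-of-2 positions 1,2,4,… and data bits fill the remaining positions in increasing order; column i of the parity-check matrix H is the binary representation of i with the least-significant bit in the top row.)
Syndrome s = H · r^T (mod 2), r = 101111101100110:
  s[0] = (101010101010101)·(101111101100110) mod 2 = 1+0+1+0+1+0+1+0+1+0+0+0+1+0+0 mod 2 = 0
  s[1] = (011001100110011)·(101111101100110) mod 2 = 0+0+1+0+0+1+1+0+0+1+0+0+0+1+0 mod 2 = 1
  s[2] = (000111100001111)·(101111101100110) mod 2 = 0+0+0+1+1+1+1+0+0+0+0+0+1+1+0 mod 2 = 0
  s[3] = (000000011111111)·(101111101100110) mod 2 = 0+0+0+0+0+0+0+0+1+1+0+0+1+1+0 mod 2 = 0
Syndrome = 0100
Non-zero syndrome: error at position 2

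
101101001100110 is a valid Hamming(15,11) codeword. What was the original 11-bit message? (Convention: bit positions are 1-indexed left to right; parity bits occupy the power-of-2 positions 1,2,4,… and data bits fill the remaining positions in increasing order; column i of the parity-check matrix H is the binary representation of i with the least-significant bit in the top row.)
Parity bits occupy power-of-2 positions; data bits are at positions {3,5,6,7,9,10,11,12,13,14,15} (1-indexed).
Extract: c[3]=1 c[5]=0 c[6]=1 c[7]=0 c[9]=1 c[10]=1 c[11]=0 c[12]=0 c[13]=1 c[14]=1 c[15]=0
Data = 10101100110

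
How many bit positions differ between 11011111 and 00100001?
XOR = 11111110, count of 1s = 7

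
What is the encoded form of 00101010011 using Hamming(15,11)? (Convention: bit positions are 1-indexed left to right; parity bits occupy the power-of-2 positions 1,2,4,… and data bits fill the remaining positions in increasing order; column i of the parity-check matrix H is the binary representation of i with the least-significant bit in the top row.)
Codeword c = d · G (mod 2), d = 00101010011:
  c[0] = d·G[:,0] = (00101010011)·(11011010101) mod 2 = 0+0+0+0+1+0+1+0+0+0+1 mod 2 = 1
  c[1] = d·G[:,1] = (00101010011)·(10110110011) mod 2 = 0+0+1+0+0+0+1+0+0+1+1 mod 2 = 0
  c[2] = d·G[:,2] = (00101010011)·(10000000000) mod 2 = 0+0+0+0+0+0+0+0+0+0+0 mod 2 = 0
  c[3] = d·G[:,3] = (00101010011)·(01110001111) mod 2 = 0+0+1+0+0+0+0+0+0+1+1 mod 2 = 1
  c[4] = d·G[:,4] = (00101010011)·(01000000000) mod 2 = 0+0+0+0+0+0+0+0+0+0+0 mod 2 = 0
  c[5] = d·G[:,5] = (00101010011)·(00100000000) mod 2 = 0+0+1+0+0+0+0+0+0+0+0 mod 2 = 1
  c[6] = d·G[:,6] = (00101010011)·(00010000000) mod 2 = 0+0+0+0+0+0+0+0+0+0+0 mod 2 = 0
  c[7] = d·G[:,7] = (00101010011)·(00001111111) mod 2 = 0+0+0+0+1+0+1+0+0+1+1 mod 2 = 0
  c[8] = d·G[:,8] = (00101010011)·(00001000000) mod 2 = 0+0+0+0+1+0+0+0+0+0+0 mod 2 = 1
  c[9] = d·G[:,9] = (00101010011)·(00000100000) mod 2 = 0+0+0+0+0+0+0+0+0+0+0 mod 2 = 0
  c[10] = d·G[:,10] = (00101010011)·(00000010000) mod 2 = 0+0+0+0+0+0+1+0+0+0+0 mod 2 = 1
  c[11] = d·G[:,11] = (00101010011)·(00000001000) mod 2 = 0+0+0+0+0+0+0+0+0+0+0 mod 2 = 0
  c[12] = d·G[:,12] = (00101010011)·(00000000100) mod 2 = 0+0+0+0+0+0+0+0+0+0+0 mod 2 = 0
  c[13] = d·G[:,13] = (00101010011)·(00000000010) mod 2 = 0+0+0+0+0+0+0+0+0+1+0 mod 2 = 1
  c[14] = d·G[:,14] = (00101010011)·(00000000001) mod 2 = 0+0+0+0+0+0+0+0+0+0+1 mod 2 = 1
Codeword = 100101001010011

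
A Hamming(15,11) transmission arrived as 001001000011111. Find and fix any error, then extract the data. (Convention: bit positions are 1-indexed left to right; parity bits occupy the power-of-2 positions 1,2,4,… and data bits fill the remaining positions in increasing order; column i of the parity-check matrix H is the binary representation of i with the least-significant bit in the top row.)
Syndrome s = H · r^T (mod 2), r = 001001000011111:
  s[0] = (101010101010101)·(001001000011111) mod 2 = 0+0+1+0+0+0+0+0+0+0+1+0+1+0+1 mod 2 = 0
  s[1] = (011001100110011)·(001001000011111) mod 2 = 0+0+1+0+0+1+0+0+0+0+1+0+0+1+1 mod 2 = 1
  s[2] = (000111100001111)·(001001000011111) mod 2 = 0+0+0+0+0+1+0+0+0+0+0+1+1+1+1 mod 2 = 1
  s[3] = (000000011111111)·(001001000011111) mod 2 = 0+0+0+0+0+0+0+0+0+0+1+1+1+1+1 mod 2 = 1
Syndrome = 0111
Column 14 of H equals this syndrome → error at bit 14 (1-indexed).
Flip bit 14: 001001000011111 → 001001000011101
Extract data bits at positions {3,5,6,7,9,10,11,12,13,14,15}: 10100011101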